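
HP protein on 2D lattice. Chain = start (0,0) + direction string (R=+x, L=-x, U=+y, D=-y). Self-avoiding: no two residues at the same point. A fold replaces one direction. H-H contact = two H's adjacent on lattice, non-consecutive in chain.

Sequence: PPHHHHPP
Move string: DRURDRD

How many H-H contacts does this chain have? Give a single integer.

Answer: 1

Derivation:
Positions: [(0, 0), (0, -1), (1, -1), (1, 0), (2, 0), (2, -1), (3, -1), (3, -2)]
H-H contact: residue 2 @(1,-1) - residue 5 @(2, -1)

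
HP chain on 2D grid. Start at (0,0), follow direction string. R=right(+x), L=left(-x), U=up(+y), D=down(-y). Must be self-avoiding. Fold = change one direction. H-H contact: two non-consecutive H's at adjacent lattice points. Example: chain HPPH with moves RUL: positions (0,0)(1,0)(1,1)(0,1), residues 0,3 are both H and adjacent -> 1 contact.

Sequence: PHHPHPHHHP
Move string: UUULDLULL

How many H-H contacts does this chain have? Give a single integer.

Answer: 1

Derivation:
Positions: [(0, 0), (0, 1), (0, 2), (0, 3), (-1, 3), (-1, 2), (-2, 2), (-2, 3), (-3, 3), (-4, 3)]
H-H contact: residue 4 @(-1,3) - residue 7 @(-2, 3)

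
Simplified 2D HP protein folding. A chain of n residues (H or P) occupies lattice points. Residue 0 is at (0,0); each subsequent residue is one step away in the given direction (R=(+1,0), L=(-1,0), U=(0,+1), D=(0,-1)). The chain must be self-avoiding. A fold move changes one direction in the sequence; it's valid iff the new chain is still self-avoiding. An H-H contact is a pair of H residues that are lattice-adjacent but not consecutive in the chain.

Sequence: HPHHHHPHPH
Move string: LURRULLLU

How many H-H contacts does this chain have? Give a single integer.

Positions: [(0, 0), (-1, 0), (-1, 1), (0, 1), (1, 1), (1, 2), (0, 2), (-1, 2), (-2, 2), (-2, 3)]
H-H contact: residue 0 @(0,0) - residue 3 @(0, 1)
H-H contact: residue 2 @(-1,1) - residue 7 @(-1, 2)

Answer: 2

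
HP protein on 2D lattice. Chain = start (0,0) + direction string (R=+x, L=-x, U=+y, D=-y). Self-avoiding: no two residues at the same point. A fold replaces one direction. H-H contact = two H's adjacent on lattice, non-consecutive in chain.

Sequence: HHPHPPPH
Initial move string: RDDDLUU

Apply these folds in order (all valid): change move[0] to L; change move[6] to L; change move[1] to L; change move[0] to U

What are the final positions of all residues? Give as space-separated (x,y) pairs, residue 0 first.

Initial moves: RDDDLUU
Fold: move[0]->L => LDDDLUU (positions: [(0, 0), (-1, 0), (-1, -1), (-1, -2), (-1, -3), (-2, -3), (-2, -2), (-2, -1)])
Fold: move[6]->L => LDDDLUL (positions: [(0, 0), (-1, 0), (-1, -1), (-1, -2), (-1, -3), (-2, -3), (-2, -2), (-3, -2)])
Fold: move[1]->L => LLDDLUL (positions: [(0, 0), (-1, 0), (-2, 0), (-2, -1), (-2, -2), (-3, -2), (-3, -1), (-4, -1)])
Fold: move[0]->U => ULDDLUL (positions: [(0, 0), (0, 1), (-1, 1), (-1, 0), (-1, -1), (-2, -1), (-2, 0), (-3, 0)])

Answer: (0,0) (0,1) (-1,1) (-1,0) (-1,-1) (-2,-1) (-2,0) (-3,0)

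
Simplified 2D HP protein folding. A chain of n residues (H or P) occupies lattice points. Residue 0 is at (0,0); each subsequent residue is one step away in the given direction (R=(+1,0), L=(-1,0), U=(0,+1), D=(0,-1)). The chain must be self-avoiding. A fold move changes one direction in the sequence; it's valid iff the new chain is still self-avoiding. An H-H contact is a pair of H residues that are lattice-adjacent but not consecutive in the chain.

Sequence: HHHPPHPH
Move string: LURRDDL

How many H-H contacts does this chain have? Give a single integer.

Positions: [(0, 0), (-1, 0), (-1, 1), (0, 1), (1, 1), (1, 0), (1, -1), (0, -1)]
H-H contact: residue 0 @(0,0) - residue 5 @(1, 0)
H-H contact: residue 0 @(0,0) - residue 7 @(0, -1)

Answer: 2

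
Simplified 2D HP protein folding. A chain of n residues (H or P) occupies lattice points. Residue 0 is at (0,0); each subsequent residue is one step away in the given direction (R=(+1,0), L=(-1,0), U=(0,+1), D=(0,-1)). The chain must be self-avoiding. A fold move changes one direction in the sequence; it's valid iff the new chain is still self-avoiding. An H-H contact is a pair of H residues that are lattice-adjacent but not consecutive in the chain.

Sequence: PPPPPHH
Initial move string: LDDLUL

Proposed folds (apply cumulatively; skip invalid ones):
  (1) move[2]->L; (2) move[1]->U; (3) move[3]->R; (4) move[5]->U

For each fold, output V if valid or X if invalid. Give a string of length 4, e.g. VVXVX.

Answer: VVXV

Derivation:
Initial: LDDLUL -> [(0, 0), (-1, 0), (-1, -1), (-1, -2), (-2, -2), (-2, -1), (-3, -1)]
Fold 1: move[2]->L => LDLLUL VALID
Fold 2: move[1]->U => LULLUL VALID
Fold 3: move[3]->R => LULRUL INVALID (collision), skipped
Fold 4: move[5]->U => LULLUU VALID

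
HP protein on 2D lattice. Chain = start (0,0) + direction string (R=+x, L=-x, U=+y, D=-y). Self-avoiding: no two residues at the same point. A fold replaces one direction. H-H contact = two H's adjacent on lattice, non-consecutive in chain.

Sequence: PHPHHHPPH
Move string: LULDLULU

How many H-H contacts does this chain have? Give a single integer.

Positions: [(0, 0), (-1, 0), (-1, 1), (-2, 1), (-2, 0), (-3, 0), (-3, 1), (-4, 1), (-4, 2)]
H-H contact: residue 1 @(-1,0) - residue 4 @(-2, 0)

Answer: 1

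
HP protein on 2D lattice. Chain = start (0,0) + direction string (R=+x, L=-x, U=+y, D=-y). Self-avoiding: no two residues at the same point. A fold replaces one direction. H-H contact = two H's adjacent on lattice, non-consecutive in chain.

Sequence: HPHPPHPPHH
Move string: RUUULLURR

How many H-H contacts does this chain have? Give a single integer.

Answer: 1

Derivation:
Positions: [(0, 0), (1, 0), (1, 1), (1, 2), (1, 3), (0, 3), (-1, 3), (-1, 4), (0, 4), (1, 4)]
H-H contact: residue 5 @(0,3) - residue 8 @(0, 4)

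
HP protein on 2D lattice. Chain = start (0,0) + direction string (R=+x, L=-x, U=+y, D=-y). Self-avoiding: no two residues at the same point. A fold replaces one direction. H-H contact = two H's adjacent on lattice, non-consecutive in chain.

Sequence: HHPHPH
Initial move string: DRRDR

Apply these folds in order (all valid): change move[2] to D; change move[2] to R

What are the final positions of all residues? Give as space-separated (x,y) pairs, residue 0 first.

Answer: (0,0) (0,-1) (1,-1) (2,-1) (2,-2) (3,-2)

Derivation:
Initial moves: DRRDR
Fold: move[2]->D => DRDDR (positions: [(0, 0), (0, -1), (1, -1), (1, -2), (1, -3), (2, -3)])
Fold: move[2]->R => DRRDR (positions: [(0, 0), (0, -1), (1, -1), (2, -1), (2, -2), (3, -2)])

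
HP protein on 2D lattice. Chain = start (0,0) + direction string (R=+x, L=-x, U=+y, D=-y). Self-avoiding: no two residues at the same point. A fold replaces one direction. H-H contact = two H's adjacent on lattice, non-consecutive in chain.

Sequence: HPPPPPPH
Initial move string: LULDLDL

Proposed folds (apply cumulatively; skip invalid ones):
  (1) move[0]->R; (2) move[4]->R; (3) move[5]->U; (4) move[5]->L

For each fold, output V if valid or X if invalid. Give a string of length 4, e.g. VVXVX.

Answer: XXVV

Derivation:
Initial: LULDLDL -> [(0, 0), (-1, 0), (-1, 1), (-2, 1), (-2, 0), (-3, 0), (-3, -1), (-4, -1)]
Fold 1: move[0]->R => RULDLDL INVALID (collision), skipped
Fold 2: move[4]->R => LULDRDL INVALID (collision), skipped
Fold 3: move[5]->U => LULDLUL VALID
Fold 4: move[5]->L => LULDLLL VALID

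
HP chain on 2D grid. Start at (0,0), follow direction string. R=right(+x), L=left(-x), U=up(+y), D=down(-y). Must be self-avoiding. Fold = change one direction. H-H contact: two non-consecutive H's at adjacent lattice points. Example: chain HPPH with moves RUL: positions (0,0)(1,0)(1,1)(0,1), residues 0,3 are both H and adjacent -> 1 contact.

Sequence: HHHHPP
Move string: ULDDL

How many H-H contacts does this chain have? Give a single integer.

Positions: [(0, 0), (0, 1), (-1, 1), (-1, 0), (-1, -1), (-2, -1)]
H-H contact: residue 0 @(0,0) - residue 3 @(-1, 0)

Answer: 1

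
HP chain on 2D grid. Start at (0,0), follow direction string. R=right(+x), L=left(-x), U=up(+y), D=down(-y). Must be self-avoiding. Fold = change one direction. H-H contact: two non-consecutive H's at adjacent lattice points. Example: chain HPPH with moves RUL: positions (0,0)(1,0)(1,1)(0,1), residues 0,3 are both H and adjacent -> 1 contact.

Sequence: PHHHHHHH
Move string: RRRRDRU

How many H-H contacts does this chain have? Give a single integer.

Positions: [(0, 0), (1, 0), (2, 0), (3, 0), (4, 0), (4, -1), (5, -1), (5, 0)]
H-H contact: residue 4 @(4,0) - residue 7 @(5, 0)

Answer: 1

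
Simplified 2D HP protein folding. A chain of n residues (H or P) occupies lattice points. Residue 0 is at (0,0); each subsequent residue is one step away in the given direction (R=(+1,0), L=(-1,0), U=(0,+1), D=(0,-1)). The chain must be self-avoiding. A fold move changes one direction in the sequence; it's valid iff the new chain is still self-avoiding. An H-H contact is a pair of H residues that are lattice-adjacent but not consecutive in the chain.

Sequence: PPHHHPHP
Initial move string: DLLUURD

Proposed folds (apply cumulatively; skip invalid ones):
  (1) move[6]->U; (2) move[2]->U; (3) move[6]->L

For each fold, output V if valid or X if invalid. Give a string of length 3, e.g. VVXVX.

Answer: VVX

Derivation:
Initial: DLLUURD -> [(0, 0), (0, -1), (-1, -1), (-2, -1), (-2, 0), (-2, 1), (-1, 1), (-1, 0)]
Fold 1: move[6]->U => DLLUURU VALID
Fold 2: move[2]->U => DLUUURU VALID
Fold 3: move[6]->L => DLUUURL INVALID (collision), skipped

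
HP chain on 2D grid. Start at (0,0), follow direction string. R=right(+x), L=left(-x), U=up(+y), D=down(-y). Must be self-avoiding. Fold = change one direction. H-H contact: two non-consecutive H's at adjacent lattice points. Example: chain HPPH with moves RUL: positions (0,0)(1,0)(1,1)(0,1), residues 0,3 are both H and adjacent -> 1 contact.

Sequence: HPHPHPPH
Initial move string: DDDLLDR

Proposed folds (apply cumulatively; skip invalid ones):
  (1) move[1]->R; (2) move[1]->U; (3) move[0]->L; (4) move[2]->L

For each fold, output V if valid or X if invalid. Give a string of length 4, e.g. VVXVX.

Answer: VXXX

Derivation:
Initial: DDDLLDR -> [(0, 0), (0, -1), (0, -2), (0, -3), (-1, -3), (-2, -3), (-2, -4), (-1, -4)]
Fold 1: move[1]->R => DRDLLDR VALID
Fold 2: move[1]->U => DUDLLDR INVALID (collision), skipped
Fold 3: move[0]->L => LRDLLDR INVALID (collision), skipped
Fold 4: move[2]->L => DRLLLDR INVALID (collision), skipped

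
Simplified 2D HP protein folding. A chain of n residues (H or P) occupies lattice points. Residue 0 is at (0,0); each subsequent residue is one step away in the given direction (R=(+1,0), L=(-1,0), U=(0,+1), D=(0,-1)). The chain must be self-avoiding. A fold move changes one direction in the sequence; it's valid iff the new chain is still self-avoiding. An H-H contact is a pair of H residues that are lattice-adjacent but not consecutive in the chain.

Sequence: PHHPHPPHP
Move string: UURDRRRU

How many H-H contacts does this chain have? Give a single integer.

Answer: 1

Derivation:
Positions: [(0, 0), (0, 1), (0, 2), (1, 2), (1, 1), (2, 1), (3, 1), (4, 1), (4, 2)]
H-H contact: residue 1 @(0,1) - residue 4 @(1, 1)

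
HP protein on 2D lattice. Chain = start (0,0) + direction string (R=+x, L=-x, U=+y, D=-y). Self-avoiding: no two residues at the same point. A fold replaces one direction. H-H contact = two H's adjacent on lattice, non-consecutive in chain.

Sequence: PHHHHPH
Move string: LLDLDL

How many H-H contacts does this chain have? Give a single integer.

Positions: [(0, 0), (-1, 0), (-2, 0), (-2, -1), (-3, -1), (-3, -2), (-4, -2)]
No H-H contacts found.

Answer: 0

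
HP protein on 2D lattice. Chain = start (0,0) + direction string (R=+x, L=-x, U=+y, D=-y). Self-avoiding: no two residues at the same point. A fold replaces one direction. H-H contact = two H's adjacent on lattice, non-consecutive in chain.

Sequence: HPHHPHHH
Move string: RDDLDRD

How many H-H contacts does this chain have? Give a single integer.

Positions: [(0, 0), (1, 0), (1, -1), (1, -2), (0, -2), (0, -3), (1, -3), (1, -4)]
H-H contact: residue 3 @(1,-2) - residue 6 @(1, -3)

Answer: 1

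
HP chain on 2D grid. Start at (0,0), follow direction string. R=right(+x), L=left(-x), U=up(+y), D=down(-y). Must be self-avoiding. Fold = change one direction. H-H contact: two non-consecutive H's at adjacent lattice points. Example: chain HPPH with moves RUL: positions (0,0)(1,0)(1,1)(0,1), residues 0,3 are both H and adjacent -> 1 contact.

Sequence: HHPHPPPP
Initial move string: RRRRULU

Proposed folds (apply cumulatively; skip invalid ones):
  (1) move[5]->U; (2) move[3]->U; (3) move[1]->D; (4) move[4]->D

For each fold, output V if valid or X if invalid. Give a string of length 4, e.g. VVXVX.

Initial: RRRRULU -> [(0, 0), (1, 0), (2, 0), (3, 0), (4, 0), (4, 1), (3, 1), (3, 2)]
Fold 1: move[5]->U => RRRRUUU VALID
Fold 2: move[3]->U => RRRUUUU VALID
Fold 3: move[1]->D => RDRUUUU VALID
Fold 4: move[4]->D => RDRUDUU INVALID (collision), skipped

Answer: VVVX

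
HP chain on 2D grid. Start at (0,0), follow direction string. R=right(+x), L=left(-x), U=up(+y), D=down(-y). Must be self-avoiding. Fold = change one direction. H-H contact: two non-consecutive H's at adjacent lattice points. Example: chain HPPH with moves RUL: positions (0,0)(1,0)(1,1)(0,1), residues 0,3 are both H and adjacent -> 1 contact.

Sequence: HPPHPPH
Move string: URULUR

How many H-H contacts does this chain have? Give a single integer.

Answer: 1

Derivation:
Positions: [(0, 0), (0, 1), (1, 1), (1, 2), (0, 2), (0, 3), (1, 3)]
H-H contact: residue 3 @(1,2) - residue 6 @(1, 3)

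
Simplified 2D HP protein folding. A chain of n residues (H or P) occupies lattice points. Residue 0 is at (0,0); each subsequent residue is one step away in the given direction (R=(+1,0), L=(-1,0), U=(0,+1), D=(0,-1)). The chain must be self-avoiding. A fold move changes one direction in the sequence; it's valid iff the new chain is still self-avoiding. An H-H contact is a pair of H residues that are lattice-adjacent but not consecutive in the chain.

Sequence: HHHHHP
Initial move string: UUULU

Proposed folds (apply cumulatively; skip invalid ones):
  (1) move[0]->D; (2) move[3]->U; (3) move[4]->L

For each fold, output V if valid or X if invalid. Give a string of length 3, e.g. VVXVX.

Answer: XVV

Derivation:
Initial: UUULU -> [(0, 0), (0, 1), (0, 2), (0, 3), (-1, 3), (-1, 4)]
Fold 1: move[0]->D => DUULU INVALID (collision), skipped
Fold 2: move[3]->U => UUUUU VALID
Fold 3: move[4]->L => UUUUL VALID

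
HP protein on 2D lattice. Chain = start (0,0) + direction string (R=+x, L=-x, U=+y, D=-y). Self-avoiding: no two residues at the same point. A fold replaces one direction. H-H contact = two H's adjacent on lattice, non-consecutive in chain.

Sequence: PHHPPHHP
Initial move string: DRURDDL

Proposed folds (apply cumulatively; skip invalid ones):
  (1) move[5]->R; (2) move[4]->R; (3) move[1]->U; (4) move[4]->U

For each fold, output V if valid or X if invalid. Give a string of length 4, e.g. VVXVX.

Initial: DRURDDL -> [(0, 0), (0, -1), (1, -1), (1, 0), (2, 0), (2, -1), (2, -2), (1, -2)]
Fold 1: move[5]->R => DRURDRL INVALID (collision), skipped
Fold 2: move[4]->R => DRURRDL VALID
Fold 3: move[1]->U => DUURRDL INVALID (collision), skipped
Fold 4: move[4]->U => DRURUDL INVALID (collision), skipped

Answer: XVXX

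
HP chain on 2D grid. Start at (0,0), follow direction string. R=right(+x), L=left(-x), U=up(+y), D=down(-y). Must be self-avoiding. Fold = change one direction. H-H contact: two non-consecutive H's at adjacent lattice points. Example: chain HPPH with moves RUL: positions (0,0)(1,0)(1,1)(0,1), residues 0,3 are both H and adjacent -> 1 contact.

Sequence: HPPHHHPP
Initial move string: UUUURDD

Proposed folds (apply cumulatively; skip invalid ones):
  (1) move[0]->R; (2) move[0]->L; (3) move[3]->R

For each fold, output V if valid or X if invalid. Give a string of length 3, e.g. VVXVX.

Initial: UUUURDD -> [(0, 0), (0, 1), (0, 2), (0, 3), (0, 4), (1, 4), (1, 3), (1, 2)]
Fold 1: move[0]->R => RUUURDD VALID
Fold 2: move[0]->L => LUUURDD VALID
Fold 3: move[3]->R => LUURRDD VALID

Answer: VVV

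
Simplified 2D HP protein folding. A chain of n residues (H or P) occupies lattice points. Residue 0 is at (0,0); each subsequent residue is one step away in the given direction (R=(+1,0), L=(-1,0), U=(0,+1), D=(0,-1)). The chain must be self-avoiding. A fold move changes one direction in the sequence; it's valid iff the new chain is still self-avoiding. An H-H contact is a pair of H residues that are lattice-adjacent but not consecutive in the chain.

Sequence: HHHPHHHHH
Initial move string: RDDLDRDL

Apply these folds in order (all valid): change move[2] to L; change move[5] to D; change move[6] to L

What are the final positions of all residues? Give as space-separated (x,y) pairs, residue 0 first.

Answer: (0,0) (1,0) (1,-1) (0,-1) (-1,-1) (-1,-2) (-1,-3) (-2,-3) (-3,-3)

Derivation:
Initial moves: RDDLDRDL
Fold: move[2]->L => RDLLDRDL (positions: [(0, 0), (1, 0), (1, -1), (0, -1), (-1, -1), (-1, -2), (0, -2), (0, -3), (-1, -3)])
Fold: move[5]->D => RDLLDDDL (positions: [(0, 0), (1, 0), (1, -1), (0, -1), (-1, -1), (-1, -2), (-1, -3), (-1, -4), (-2, -4)])
Fold: move[6]->L => RDLLDDLL (positions: [(0, 0), (1, 0), (1, -1), (0, -1), (-1, -1), (-1, -2), (-1, -3), (-2, -3), (-3, -3)])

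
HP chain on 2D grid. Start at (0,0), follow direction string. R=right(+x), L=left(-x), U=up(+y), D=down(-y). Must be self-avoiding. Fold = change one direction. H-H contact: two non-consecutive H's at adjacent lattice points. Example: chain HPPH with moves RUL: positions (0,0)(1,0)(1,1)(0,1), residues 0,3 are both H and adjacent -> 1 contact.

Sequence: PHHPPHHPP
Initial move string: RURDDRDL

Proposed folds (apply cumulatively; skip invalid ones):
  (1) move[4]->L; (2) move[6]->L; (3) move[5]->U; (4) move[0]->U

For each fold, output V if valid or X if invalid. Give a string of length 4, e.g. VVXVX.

Answer: XXXV

Derivation:
Initial: RURDDRDL -> [(0, 0), (1, 0), (1, 1), (2, 1), (2, 0), (2, -1), (3, -1), (3, -2), (2, -2)]
Fold 1: move[4]->L => RURDLRDL INVALID (collision), skipped
Fold 2: move[6]->L => RURDDRLL INVALID (collision), skipped
Fold 3: move[5]->U => RURDDUDL INVALID (collision), skipped
Fold 4: move[0]->U => UURDDRDL VALID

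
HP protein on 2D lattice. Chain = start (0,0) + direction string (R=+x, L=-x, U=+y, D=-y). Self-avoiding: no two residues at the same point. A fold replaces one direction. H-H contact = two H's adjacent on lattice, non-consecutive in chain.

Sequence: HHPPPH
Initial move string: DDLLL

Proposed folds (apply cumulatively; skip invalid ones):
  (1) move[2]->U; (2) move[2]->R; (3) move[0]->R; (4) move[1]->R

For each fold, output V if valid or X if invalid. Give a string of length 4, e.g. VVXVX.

Initial: DDLLL -> [(0, 0), (0, -1), (0, -2), (-1, -2), (-2, -2), (-3, -2)]
Fold 1: move[2]->U => DDULL INVALID (collision), skipped
Fold 2: move[2]->R => DDRLL INVALID (collision), skipped
Fold 3: move[0]->R => RDLLL VALID
Fold 4: move[1]->R => RRLLL INVALID (collision), skipped

Answer: XXVX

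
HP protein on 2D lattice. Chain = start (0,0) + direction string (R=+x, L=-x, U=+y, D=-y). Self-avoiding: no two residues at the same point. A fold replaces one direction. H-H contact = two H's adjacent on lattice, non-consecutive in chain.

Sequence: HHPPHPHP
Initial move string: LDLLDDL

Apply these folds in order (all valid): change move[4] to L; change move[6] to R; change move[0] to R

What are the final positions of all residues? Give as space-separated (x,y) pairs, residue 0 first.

Initial moves: LDLLDDL
Fold: move[4]->L => LDLLLDL (positions: [(0, 0), (-1, 0), (-1, -1), (-2, -1), (-3, -1), (-4, -1), (-4, -2), (-5, -2)])
Fold: move[6]->R => LDLLLDR (positions: [(0, 0), (-1, 0), (-1, -1), (-2, -1), (-3, -1), (-4, -1), (-4, -2), (-3, -2)])
Fold: move[0]->R => RDLLLDR (positions: [(0, 0), (1, 0), (1, -1), (0, -1), (-1, -1), (-2, -1), (-2, -2), (-1, -2)])

Answer: (0,0) (1,0) (1,-1) (0,-1) (-1,-1) (-2,-1) (-2,-2) (-1,-2)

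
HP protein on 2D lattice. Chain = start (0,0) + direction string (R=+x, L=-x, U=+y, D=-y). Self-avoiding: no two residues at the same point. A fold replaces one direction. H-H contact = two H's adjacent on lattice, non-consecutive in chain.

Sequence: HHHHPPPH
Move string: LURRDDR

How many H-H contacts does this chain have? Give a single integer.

Positions: [(0, 0), (-1, 0), (-1, 1), (0, 1), (1, 1), (1, 0), (1, -1), (2, -1)]
H-H contact: residue 0 @(0,0) - residue 3 @(0, 1)

Answer: 1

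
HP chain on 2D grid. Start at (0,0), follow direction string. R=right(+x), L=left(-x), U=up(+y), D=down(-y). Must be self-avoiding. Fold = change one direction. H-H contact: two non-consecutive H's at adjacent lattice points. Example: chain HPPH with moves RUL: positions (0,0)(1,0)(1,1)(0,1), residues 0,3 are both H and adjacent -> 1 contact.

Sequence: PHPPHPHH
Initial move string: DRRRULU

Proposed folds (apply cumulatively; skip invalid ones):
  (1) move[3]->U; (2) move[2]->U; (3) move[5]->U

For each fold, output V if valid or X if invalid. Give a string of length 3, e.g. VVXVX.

Answer: VVV

Derivation:
Initial: DRRRULU -> [(0, 0), (0, -1), (1, -1), (2, -1), (3, -1), (3, 0), (2, 0), (2, 1)]
Fold 1: move[3]->U => DRRUULU VALID
Fold 2: move[2]->U => DRUUULU VALID
Fold 3: move[5]->U => DRUUUUU VALID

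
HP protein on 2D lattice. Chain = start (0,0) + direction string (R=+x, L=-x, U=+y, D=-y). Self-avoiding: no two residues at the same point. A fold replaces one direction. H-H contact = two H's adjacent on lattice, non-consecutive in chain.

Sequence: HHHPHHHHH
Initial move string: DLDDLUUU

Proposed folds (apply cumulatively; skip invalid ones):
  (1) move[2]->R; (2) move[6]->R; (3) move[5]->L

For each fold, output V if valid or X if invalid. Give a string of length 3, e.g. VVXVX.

Initial: DLDDLUUU -> [(0, 0), (0, -1), (-1, -1), (-1, -2), (-1, -3), (-2, -3), (-2, -2), (-2, -1), (-2, 0)]
Fold 1: move[2]->R => DLRDLUUU INVALID (collision), skipped
Fold 2: move[6]->R => DLDDLURU INVALID (collision), skipped
Fold 3: move[5]->L => DLDDLLUU VALID

Answer: XXV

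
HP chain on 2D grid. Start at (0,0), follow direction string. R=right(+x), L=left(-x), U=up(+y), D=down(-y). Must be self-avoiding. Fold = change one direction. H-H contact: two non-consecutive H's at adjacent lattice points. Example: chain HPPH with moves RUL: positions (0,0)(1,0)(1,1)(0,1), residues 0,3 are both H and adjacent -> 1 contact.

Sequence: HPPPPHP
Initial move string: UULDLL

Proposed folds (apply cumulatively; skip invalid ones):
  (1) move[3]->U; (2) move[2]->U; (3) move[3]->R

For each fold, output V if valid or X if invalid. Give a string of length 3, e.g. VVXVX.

Answer: VVX

Derivation:
Initial: UULDLL -> [(0, 0), (0, 1), (0, 2), (-1, 2), (-1, 1), (-2, 1), (-3, 1)]
Fold 1: move[3]->U => UULULL VALID
Fold 2: move[2]->U => UUUULL VALID
Fold 3: move[3]->R => UUURLL INVALID (collision), skipped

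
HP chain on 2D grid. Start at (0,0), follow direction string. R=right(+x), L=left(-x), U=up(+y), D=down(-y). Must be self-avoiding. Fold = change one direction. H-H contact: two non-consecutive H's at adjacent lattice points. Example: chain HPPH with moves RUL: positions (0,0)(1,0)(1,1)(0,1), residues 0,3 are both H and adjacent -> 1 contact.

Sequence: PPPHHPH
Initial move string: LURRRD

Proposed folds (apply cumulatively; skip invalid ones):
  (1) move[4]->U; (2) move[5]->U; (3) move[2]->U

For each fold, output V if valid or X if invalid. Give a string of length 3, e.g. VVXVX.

Answer: XVV

Derivation:
Initial: LURRRD -> [(0, 0), (-1, 0), (-1, 1), (0, 1), (1, 1), (2, 1), (2, 0)]
Fold 1: move[4]->U => LURRUD INVALID (collision), skipped
Fold 2: move[5]->U => LURRRU VALID
Fold 3: move[2]->U => LUURRU VALID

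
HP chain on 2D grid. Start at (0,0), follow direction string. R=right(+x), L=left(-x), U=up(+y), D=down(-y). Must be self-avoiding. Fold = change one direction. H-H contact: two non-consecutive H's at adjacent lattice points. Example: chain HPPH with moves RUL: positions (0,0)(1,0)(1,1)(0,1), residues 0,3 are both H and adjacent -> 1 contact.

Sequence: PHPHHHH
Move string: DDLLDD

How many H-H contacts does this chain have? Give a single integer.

Answer: 0

Derivation:
Positions: [(0, 0), (0, -1), (0, -2), (-1, -2), (-2, -2), (-2, -3), (-2, -4)]
No H-H contacts found.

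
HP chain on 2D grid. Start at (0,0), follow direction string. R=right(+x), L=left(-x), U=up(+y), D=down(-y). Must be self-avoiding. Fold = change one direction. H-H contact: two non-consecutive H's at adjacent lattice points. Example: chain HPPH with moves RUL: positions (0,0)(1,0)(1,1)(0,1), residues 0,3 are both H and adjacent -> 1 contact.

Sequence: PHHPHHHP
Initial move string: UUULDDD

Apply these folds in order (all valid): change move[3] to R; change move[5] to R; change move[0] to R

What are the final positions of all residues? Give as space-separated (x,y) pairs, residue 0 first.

Answer: (0,0) (1,0) (1,1) (1,2) (2,2) (2,1) (3,1) (3,0)

Derivation:
Initial moves: UUULDDD
Fold: move[3]->R => UUURDDD (positions: [(0, 0), (0, 1), (0, 2), (0, 3), (1, 3), (1, 2), (1, 1), (1, 0)])
Fold: move[5]->R => UUURDRD (positions: [(0, 0), (0, 1), (0, 2), (0, 3), (1, 3), (1, 2), (2, 2), (2, 1)])
Fold: move[0]->R => RUURDRD (positions: [(0, 0), (1, 0), (1, 1), (1, 2), (2, 2), (2, 1), (3, 1), (3, 0)])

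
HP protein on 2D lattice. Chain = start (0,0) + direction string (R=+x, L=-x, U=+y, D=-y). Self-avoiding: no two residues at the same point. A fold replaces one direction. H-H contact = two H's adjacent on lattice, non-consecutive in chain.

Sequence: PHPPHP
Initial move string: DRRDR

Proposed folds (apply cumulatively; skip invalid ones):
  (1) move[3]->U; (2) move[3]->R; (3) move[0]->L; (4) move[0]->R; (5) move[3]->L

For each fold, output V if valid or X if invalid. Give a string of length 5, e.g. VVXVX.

Answer: VVXVX

Derivation:
Initial: DRRDR -> [(0, 0), (0, -1), (1, -1), (2, -1), (2, -2), (3, -2)]
Fold 1: move[3]->U => DRRUR VALID
Fold 2: move[3]->R => DRRRR VALID
Fold 3: move[0]->L => LRRRR INVALID (collision), skipped
Fold 4: move[0]->R => RRRRR VALID
Fold 5: move[3]->L => RRRLR INVALID (collision), skipped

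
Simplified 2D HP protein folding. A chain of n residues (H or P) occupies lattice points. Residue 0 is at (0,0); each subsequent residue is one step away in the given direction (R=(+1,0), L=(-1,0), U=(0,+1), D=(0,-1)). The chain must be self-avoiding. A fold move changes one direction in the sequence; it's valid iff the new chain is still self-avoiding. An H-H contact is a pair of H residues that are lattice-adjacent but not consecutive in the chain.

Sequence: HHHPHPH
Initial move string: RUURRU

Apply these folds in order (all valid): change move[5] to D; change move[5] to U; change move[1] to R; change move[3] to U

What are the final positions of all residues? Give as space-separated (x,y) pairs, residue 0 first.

Answer: (0,0) (1,0) (2,0) (2,1) (2,2) (3,2) (3,3)

Derivation:
Initial moves: RUURRU
Fold: move[5]->D => RUURRD (positions: [(0, 0), (1, 0), (1, 1), (1, 2), (2, 2), (3, 2), (3, 1)])
Fold: move[5]->U => RUURRU (positions: [(0, 0), (1, 0), (1, 1), (1, 2), (2, 2), (3, 2), (3, 3)])
Fold: move[1]->R => RRURRU (positions: [(0, 0), (1, 0), (2, 0), (2, 1), (3, 1), (4, 1), (4, 2)])
Fold: move[3]->U => RRUURU (positions: [(0, 0), (1, 0), (2, 0), (2, 1), (2, 2), (3, 2), (3, 3)])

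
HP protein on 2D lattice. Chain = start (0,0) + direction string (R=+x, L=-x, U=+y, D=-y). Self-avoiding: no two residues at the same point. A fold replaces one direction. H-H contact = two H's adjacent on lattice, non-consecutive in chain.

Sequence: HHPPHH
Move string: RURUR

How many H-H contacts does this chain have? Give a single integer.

Positions: [(0, 0), (1, 0), (1, 1), (2, 1), (2, 2), (3, 2)]
No H-H contacts found.

Answer: 0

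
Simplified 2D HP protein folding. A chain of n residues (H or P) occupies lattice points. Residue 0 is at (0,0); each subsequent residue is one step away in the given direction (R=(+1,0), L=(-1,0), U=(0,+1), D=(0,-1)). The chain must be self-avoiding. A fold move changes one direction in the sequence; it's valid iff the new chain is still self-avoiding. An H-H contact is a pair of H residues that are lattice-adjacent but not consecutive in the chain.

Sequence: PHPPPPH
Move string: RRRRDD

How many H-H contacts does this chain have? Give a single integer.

Answer: 0

Derivation:
Positions: [(0, 0), (1, 0), (2, 0), (3, 0), (4, 0), (4, -1), (4, -2)]
No H-H contacts found.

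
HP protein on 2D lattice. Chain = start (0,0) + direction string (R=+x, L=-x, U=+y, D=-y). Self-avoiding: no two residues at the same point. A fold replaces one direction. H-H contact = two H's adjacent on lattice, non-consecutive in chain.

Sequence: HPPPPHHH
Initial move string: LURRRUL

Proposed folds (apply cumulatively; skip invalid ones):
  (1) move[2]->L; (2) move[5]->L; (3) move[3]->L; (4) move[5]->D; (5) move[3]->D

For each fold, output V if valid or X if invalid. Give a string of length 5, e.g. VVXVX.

Answer: XXXVX

Derivation:
Initial: LURRRUL -> [(0, 0), (-1, 0), (-1, 1), (0, 1), (1, 1), (2, 1), (2, 2), (1, 2)]
Fold 1: move[2]->L => LULRRUL INVALID (collision), skipped
Fold 2: move[5]->L => LURRRLL INVALID (collision), skipped
Fold 3: move[3]->L => LURLRUL INVALID (collision), skipped
Fold 4: move[5]->D => LURRRDL VALID
Fold 5: move[3]->D => LURDRDL INVALID (collision), skipped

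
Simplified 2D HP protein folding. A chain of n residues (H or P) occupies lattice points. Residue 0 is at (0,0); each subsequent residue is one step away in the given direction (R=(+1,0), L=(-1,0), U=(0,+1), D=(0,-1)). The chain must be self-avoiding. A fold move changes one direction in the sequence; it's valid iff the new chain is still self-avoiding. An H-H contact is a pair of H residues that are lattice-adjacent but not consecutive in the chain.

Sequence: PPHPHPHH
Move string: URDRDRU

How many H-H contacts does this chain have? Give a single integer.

Positions: [(0, 0), (0, 1), (1, 1), (1, 0), (2, 0), (2, -1), (3, -1), (3, 0)]
H-H contact: residue 4 @(2,0) - residue 7 @(3, 0)

Answer: 1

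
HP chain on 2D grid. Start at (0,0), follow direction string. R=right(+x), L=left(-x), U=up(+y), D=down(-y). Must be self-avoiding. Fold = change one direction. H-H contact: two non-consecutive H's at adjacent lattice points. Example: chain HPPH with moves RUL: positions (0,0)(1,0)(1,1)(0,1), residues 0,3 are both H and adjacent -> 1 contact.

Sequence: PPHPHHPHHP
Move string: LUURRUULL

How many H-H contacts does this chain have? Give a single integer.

Answer: 0

Derivation:
Positions: [(0, 0), (-1, 0), (-1, 1), (-1, 2), (0, 2), (1, 2), (1, 3), (1, 4), (0, 4), (-1, 4)]
No H-H contacts found.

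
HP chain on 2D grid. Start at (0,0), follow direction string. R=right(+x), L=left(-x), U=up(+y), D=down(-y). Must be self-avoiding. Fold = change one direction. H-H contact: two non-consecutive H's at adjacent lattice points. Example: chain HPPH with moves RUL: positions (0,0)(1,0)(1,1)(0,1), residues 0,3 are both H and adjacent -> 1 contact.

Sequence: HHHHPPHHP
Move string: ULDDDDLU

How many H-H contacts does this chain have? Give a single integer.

Answer: 1

Derivation:
Positions: [(0, 0), (0, 1), (-1, 1), (-1, 0), (-1, -1), (-1, -2), (-1, -3), (-2, -3), (-2, -2)]
H-H contact: residue 0 @(0,0) - residue 3 @(-1, 0)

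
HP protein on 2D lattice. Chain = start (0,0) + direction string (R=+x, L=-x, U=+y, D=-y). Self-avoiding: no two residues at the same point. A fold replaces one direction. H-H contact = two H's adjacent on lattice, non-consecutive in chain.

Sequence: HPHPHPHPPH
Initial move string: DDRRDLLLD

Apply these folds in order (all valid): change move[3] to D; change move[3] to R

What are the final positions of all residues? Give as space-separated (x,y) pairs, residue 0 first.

Initial moves: DDRRDLLLD
Fold: move[3]->D => DDRDDLLLD (positions: [(0, 0), (0, -1), (0, -2), (1, -2), (1, -3), (1, -4), (0, -4), (-1, -4), (-2, -4), (-2, -5)])
Fold: move[3]->R => DDRRDLLLD (positions: [(0, 0), (0, -1), (0, -2), (1, -2), (2, -2), (2, -3), (1, -3), (0, -3), (-1, -3), (-1, -4)])

Answer: (0,0) (0,-1) (0,-2) (1,-2) (2,-2) (2,-3) (1,-3) (0,-3) (-1,-3) (-1,-4)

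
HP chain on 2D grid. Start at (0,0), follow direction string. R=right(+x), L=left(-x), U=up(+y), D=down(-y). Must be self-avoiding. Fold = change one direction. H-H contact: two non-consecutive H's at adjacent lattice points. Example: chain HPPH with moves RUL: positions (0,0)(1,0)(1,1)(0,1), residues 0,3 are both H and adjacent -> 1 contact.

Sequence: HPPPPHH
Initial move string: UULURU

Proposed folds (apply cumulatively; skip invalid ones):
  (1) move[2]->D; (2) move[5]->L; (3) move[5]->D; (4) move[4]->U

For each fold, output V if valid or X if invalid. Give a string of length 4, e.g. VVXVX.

Answer: XXXV

Derivation:
Initial: UULURU -> [(0, 0), (0, 1), (0, 2), (-1, 2), (-1, 3), (0, 3), (0, 4)]
Fold 1: move[2]->D => UUDURU INVALID (collision), skipped
Fold 2: move[5]->L => UULURL INVALID (collision), skipped
Fold 3: move[5]->D => UULURD INVALID (collision), skipped
Fold 4: move[4]->U => UULUUU VALID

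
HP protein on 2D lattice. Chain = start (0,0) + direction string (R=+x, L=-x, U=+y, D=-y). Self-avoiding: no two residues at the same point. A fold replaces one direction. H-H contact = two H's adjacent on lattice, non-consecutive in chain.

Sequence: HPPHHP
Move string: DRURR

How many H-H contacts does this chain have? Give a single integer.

Positions: [(0, 0), (0, -1), (1, -1), (1, 0), (2, 0), (3, 0)]
H-H contact: residue 0 @(0,0) - residue 3 @(1, 0)

Answer: 1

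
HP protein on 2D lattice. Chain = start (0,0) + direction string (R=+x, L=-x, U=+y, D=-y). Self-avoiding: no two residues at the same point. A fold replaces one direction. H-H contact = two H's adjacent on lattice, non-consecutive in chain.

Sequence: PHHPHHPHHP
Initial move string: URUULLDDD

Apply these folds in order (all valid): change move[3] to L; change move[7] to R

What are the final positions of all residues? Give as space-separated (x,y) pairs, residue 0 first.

Answer: (0,0) (0,1) (1,1) (1,2) (0,2) (-1,2) (-2,2) (-2,1) (-1,1) (-1,0)

Derivation:
Initial moves: URUULLDDD
Fold: move[3]->L => URULLLDDD (positions: [(0, 0), (0, 1), (1, 1), (1, 2), (0, 2), (-1, 2), (-2, 2), (-2, 1), (-2, 0), (-2, -1)])
Fold: move[7]->R => URULLLDRD (positions: [(0, 0), (0, 1), (1, 1), (1, 2), (0, 2), (-1, 2), (-2, 2), (-2, 1), (-1, 1), (-1, 0)])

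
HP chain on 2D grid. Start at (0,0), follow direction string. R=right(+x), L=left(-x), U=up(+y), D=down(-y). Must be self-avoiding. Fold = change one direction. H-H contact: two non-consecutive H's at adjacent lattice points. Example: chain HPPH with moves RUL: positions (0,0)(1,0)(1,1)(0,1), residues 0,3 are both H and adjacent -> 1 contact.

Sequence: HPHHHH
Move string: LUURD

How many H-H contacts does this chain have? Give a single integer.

Positions: [(0, 0), (-1, 0), (-1, 1), (-1, 2), (0, 2), (0, 1)]
H-H contact: residue 0 @(0,0) - residue 5 @(0, 1)
H-H contact: residue 2 @(-1,1) - residue 5 @(0, 1)

Answer: 2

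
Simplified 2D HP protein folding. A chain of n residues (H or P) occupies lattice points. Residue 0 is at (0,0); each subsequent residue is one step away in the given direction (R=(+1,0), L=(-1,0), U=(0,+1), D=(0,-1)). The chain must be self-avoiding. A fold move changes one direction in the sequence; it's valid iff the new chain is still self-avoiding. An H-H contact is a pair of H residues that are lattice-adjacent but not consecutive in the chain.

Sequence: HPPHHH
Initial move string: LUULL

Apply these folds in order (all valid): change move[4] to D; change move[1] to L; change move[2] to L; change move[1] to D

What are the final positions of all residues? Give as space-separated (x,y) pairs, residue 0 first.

Initial moves: LUULL
Fold: move[4]->D => LUULD (positions: [(0, 0), (-1, 0), (-1, 1), (-1, 2), (-2, 2), (-2, 1)])
Fold: move[1]->L => LLULD (positions: [(0, 0), (-1, 0), (-2, 0), (-2, 1), (-3, 1), (-3, 0)])
Fold: move[2]->L => LLLLD (positions: [(0, 0), (-1, 0), (-2, 0), (-3, 0), (-4, 0), (-4, -1)])
Fold: move[1]->D => LDLLD (positions: [(0, 0), (-1, 0), (-1, -1), (-2, -1), (-3, -1), (-3, -2)])

Answer: (0,0) (-1,0) (-1,-1) (-2,-1) (-3,-1) (-3,-2)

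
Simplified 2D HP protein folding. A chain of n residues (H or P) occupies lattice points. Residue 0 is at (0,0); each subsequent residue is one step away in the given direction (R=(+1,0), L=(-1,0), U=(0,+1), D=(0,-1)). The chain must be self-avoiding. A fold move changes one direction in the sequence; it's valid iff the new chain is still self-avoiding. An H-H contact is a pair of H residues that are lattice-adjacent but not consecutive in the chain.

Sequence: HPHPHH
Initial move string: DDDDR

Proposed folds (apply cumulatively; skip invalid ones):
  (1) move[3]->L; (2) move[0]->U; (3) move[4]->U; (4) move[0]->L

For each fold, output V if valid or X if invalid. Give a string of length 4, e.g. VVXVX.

Initial: DDDDR -> [(0, 0), (0, -1), (0, -2), (0, -3), (0, -4), (1, -4)]
Fold 1: move[3]->L => DDDLR INVALID (collision), skipped
Fold 2: move[0]->U => UDDDR INVALID (collision), skipped
Fold 3: move[4]->U => DDDDU INVALID (collision), skipped
Fold 4: move[0]->L => LDDDR VALID

Answer: XXXV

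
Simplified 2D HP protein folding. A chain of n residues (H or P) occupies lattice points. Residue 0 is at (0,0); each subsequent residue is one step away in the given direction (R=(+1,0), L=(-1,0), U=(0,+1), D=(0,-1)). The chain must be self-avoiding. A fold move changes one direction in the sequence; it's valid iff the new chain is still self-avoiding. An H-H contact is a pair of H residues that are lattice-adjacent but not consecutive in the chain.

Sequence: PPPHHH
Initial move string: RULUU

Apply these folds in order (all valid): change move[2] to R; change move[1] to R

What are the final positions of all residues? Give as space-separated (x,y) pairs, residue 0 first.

Initial moves: RULUU
Fold: move[2]->R => RURUU (positions: [(0, 0), (1, 0), (1, 1), (2, 1), (2, 2), (2, 3)])
Fold: move[1]->R => RRRUU (positions: [(0, 0), (1, 0), (2, 0), (3, 0), (3, 1), (3, 2)])

Answer: (0,0) (1,0) (2,0) (3,0) (3,1) (3,2)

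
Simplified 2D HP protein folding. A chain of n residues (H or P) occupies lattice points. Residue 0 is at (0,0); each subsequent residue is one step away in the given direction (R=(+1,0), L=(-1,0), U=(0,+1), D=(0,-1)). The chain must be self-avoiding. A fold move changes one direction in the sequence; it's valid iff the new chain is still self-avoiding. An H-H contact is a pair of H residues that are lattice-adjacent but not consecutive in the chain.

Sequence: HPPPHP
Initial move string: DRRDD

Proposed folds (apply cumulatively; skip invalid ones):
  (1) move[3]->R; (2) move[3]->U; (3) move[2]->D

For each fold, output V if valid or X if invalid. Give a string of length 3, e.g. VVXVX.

Initial: DRRDD -> [(0, 0), (0, -1), (1, -1), (2, -1), (2, -2), (2, -3)]
Fold 1: move[3]->R => DRRRD VALID
Fold 2: move[3]->U => DRRUD INVALID (collision), skipped
Fold 3: move[2]->D => DRDRD VALID

Answer: VXV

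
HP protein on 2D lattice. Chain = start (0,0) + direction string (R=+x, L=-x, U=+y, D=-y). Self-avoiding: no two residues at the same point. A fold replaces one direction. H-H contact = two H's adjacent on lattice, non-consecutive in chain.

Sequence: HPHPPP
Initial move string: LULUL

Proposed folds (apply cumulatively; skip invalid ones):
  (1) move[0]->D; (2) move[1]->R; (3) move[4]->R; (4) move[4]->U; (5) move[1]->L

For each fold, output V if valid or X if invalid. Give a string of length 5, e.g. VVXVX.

Initial: LULUL -> [(0, 0), (-1, 0), (-1, 1), (-2, 1), (-2, 2), (-3, 2)]
Fold 1: move[0]->D => DULUL INVALID (collision), skipped
Fold 2: move[1]->R => LRLUL INVALID (collision), skipped
Fold 3: move[4]->R => LULUR VALID
Fold 4: move[4]->U => LULUU VALID
Fold 5: move[1]->L => LLLUU VALID

Answer: XXVVV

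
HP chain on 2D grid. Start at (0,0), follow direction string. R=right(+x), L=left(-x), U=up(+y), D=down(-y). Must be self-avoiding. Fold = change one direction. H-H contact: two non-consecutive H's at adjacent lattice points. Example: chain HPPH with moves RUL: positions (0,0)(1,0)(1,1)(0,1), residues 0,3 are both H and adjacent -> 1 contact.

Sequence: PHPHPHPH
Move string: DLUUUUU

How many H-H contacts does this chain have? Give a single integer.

Positions: [(0, 0), (0, -1), (-1, -1), (-1, 0), (-1, 1), (-1, 2), (-1, 3), (-1, 4)]
No H-H contacts found.

Answer: 0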